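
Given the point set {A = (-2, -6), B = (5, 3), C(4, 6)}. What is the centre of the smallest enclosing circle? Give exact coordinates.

(1, 0)

Side lengths²: AB² = 130, AC² = 180, BC² = 10.
Since AC² = 180 ≥ 130 + 10 = 140, the angle opposite AC is not acute, so the smallest enclosing circle has AC as diameter.
Centre = midpoint of AC = (1, 0), r² = 180/4 = 45.
Centre = (1, 0).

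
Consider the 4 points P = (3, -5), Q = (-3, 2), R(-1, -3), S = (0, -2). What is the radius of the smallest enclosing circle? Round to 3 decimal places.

4.610

By Welzl's lemma the MEC is supported by two points (diametrically opposite) or three points (on a circumcircle).
The farthest pair is P–Q with squared distance 85. The circle on this segment as diameter has centre (0, -1.5) and r² = 85/4 = 21.25.
Check R: distance² to centre = 3.25 ≤ 21.25, so it lies inside.
All remaining points lie in this disk, and no smaller disk contains both endpoints, so this is the minimum enclosing circle.
r = √(21.25) ≈ 4.610.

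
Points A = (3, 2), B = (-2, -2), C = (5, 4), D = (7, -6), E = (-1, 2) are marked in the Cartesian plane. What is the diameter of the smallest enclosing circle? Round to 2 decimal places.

11.40

The minimum enclosing circle of a finite set is fixed by two of the points (as a diameter) or three (as a circumcircle).
The minimum enclosing circle is determined by three boundary points: C, D, E.
Their circumcentre is (3.5, -1.5) with r² = 32.5.
The farthest remaining point B is at distance² 30.5 ≤ 32.5.
Diameter = 2r = 2√(32.5) ≈ 11.40.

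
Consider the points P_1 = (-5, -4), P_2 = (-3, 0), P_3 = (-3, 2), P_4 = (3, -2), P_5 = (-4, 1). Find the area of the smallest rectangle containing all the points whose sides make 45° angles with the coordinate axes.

In coordinates u = x + y, v = x − y the rectangle is axis-aligned; the map (x,y)→(u,v) scales areas by 2.
u-values: -9, -3, -1, 1, -3; range = 1 − (-9) = 10.
v-values: -1, -3, -5, 5, -5; range = 5 − (-5) = 10.
Area = (10 × 10) / 2 = 50.

50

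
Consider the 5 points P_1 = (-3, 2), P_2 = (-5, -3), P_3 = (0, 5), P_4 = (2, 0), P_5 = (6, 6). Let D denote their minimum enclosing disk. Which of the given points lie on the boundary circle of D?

By Welzl's lemma the MEC is supported by two points (diametrically opposite) or three points (on a circumcircle).
The farthest pair is P_2–P_5 with squared distance 202. The circle on this segment as diameter has centre (0.5, 1.5) and r² = 202/4 = 50.5.
Check P_1: distance² to centre = 12.5 ≤ 50.5, so it lies inside.
All remaining points lie in this disk, and no smaller disk contains both endpoints, so this is the minimum enclosing circle.
The points at distance exactly r from the centre are P_2, P_5 — 2 points.

P_2, P_5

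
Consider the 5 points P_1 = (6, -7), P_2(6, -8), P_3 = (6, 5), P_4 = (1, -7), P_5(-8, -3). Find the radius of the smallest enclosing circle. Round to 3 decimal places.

A smallest enclosing disk is always determined by at most three of the input points on its boundary.
The minimum enclosing circle is determined by three boundary points: P_2, P_3, P_5.
Their circumcentre is (3/7, -1.5) with r² = 14365/196.
The farthest remaining point P_1 is at distance² 12013/196 ≤ 14365/196.
r = √(14365/196) ≈ 8.561.

8.561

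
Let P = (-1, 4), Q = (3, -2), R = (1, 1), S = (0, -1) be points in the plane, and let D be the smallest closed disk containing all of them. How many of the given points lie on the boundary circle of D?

The farthest pair is P–Q with squared distance 52. The circle on this segment as diameter has centre (1, 1) and r² = 52/4 = 13.
Check R: distance² to centre = 0 ≤ 13, so it lies inside.
All remaining points lie in this disk, and no smaller disk contains both endpoints, so this is the minimum enclosing circle.
The points at distance exactly r from the centre are P, Q — 2 points.

2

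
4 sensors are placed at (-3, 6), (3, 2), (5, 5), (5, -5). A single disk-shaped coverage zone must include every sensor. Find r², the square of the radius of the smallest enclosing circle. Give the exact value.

The minimum enclosing circle of a finite set is fixed by two of the points (as a diameter) or three (as a circumcircle).
The farthest pair is (-3, 6)–(5, -5) with squared distance 185. The circle on this segment as diameter has centre (1, 0.5) and r² = 185/4 = 46.25.
Check (3, 2): distance² to centre = 6.25 ≤ 46.25, so it lies inside.
All remaining points lie in this disk, and no smaller disk contains both endpoints, so this is the minimum enclosing circle.

46.25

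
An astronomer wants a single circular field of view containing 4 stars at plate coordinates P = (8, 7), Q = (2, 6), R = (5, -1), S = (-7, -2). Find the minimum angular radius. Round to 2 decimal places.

8.75

The farthest pair is P–S with squared distance 306. The circle on this segment as diameter has centre (0.5, 2.5) and r² = 306/4 = 76.5.
Check Q: distance² to centre = 14.5 ≤ 76.5, so it lies inside.
All remaining points lie in this disk, and no smaller disk contains both endpoints, so this is the minimum enclosing circle.
r = √(76.5) ≈ 8.75.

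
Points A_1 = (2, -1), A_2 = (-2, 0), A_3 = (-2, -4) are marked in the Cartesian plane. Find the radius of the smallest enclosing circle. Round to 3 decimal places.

2.577

Side lengths²: A_1A_2² = 17, A_1A_3² = 25, A_2A_3² = 16.
Since A_1A_3² = 25 < 17 + 16 = 33, the triangle is acute, so the smallest enclosing circle is the circumcircle.
Circumcentre = (-0.375, -2), r² = 6.640625.
r = √(6.640625) ≈ 2.577.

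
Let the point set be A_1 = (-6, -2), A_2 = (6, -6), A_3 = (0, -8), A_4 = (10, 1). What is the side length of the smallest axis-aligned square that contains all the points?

16

The bounding box has width 16 and height 9.
An axis-aligned square enclosing the set must have side ≥ max(width, height).
So the minimum side is max(16, 9) = 16.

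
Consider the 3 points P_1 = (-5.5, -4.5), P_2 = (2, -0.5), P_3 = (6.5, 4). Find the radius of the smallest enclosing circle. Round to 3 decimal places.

7.353

Side lengths²: P_1P_2² = 72.25, P_1P_3² = 216.25, P_2P_3² = 40.5.
Since P_1P_3² = 216.25 ≥ 72.25 + 40.5 = 112.75, the angle opposite P_1P_3 is not acute, so the smallest enclosing circle has P_1P_3 as diameter.
Centre = midpoint of P_1P_3 = (0.5, -0.25), r² = 216.25/4 = 54.0625.
r = √(54.0625) ≈ 7.353.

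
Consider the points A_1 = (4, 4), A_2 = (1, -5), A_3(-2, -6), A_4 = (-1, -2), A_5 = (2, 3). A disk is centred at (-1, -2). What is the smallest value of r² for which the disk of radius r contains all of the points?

61

The required radius is the distance from (-1, -2) to the farthest point.
Squared distances: 61, 13, 17, 0, 34.
Maximum is 61, attained at A_1.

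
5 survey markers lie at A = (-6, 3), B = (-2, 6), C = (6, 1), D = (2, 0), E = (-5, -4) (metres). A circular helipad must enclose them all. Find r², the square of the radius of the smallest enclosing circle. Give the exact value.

The minimum enclosing circle is determined by three boundary points: A, C, E.
Their circumcentre is (-12/41, 10/41) with r² = 67525/1681.
The farthest remaining point B is at distance² 60596/1681 ≤ 67525/1681.

67525/1681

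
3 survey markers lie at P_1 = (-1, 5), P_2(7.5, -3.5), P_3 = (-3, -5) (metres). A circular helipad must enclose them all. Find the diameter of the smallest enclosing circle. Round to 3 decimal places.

12.748

Side lengths²: P_1P_2² = 144.5, P_1P_3² = 104, P_2P_3² = 112.5.
Since P_1P_2² = 144.5 < 112.5 + 104 = 216.5, the triangle is acute, so the smallest enclosing circle is the circumcircle.
Circumcentre = (1.75, -0.75), r² = 40.625.
Diameter = 2r = 2√(40.625) ≈ 12.748.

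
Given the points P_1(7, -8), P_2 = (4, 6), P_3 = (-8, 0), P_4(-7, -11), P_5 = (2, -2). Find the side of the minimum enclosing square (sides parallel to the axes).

17

The bounding box has width 15 and height 17.
An axis-aligned square enclosing the set must have side ≥ max(width, height).
So the minimum side is max(15, 17) = 17.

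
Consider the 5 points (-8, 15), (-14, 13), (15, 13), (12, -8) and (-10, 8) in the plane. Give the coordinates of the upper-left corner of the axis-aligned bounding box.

(-14, 15)

x-range [-14, 15], y-range [-8, 15].
The upper-left corner is (-14, 15).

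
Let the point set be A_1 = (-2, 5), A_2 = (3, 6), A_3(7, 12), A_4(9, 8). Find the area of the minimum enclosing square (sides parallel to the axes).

The bounding box has width 11 and height 7.
An axis-aligned square enclosing the set must have side ≥ max(width, height).
So the minimum side is max(11, 7) = 11.
Area = 11² = 121.

121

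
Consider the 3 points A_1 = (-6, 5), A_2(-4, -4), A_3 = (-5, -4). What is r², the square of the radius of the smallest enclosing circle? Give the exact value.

21.25

Side lengths²: A_1A_2² = 85, A_1A_3² = 82, A_2A_3² = 1.
Since A_1A_2² = 85 ≥ 82 + 1 = 83, the angle opposite A_1A_2 is not acute, so the smallest enclosing circle has A_1A_2 as diameter.
Centre = midpoint of A_1A_2 = (-5, 0.5), r² = 85/4 = 21.25.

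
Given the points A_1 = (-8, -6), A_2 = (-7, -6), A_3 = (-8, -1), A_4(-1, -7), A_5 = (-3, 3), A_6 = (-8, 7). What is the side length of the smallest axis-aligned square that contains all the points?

The bounding box has width 7 and height 14.
An axis-aligned square enclosing the set must have side ≥ max(width, height).
So the minimum side is max(7, 14) = 14.

14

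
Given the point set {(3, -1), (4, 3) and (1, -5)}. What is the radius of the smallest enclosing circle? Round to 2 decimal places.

Call the three points A, B, C in the order given.
Side lengths²: AB² = 17, AC² = 20, BC² = 73.
Since BC² = 73 ≥ 20 + 17 = 37, the angle opposite BC is not acute, so the smallest enclosing circle has BC as diameter.
Centre = midpoint of BC = (2.5, -1), r² = 73/4 = 18.25.
r = √(18.25) ≈ 4.27.

4.27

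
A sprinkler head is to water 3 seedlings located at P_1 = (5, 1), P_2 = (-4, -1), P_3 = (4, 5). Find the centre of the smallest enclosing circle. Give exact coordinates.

Side lengths²: P_1P_2² = 85, P_1P_3² = 17, P_2P_3² = 100.
Since P_2P_3² = 100 < 85 + 17 = 102, the triangle is acute, so the smallest enclosing circle is the circumcircle.
Circumcentre = (3/38, 36/19), r² = 36125/1444.
Centre = (3/38, 36/19).

(3/38, 36/19)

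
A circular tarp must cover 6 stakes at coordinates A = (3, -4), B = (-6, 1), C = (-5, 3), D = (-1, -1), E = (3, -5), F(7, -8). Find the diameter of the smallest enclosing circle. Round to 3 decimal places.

16.279

A smallest enclosing disk is always determined by at most three of the input points on its boundary.
The farthest pair is C–F with squared distance 265. The circle on this segment as diameter has centre (1, -2.5) and r² = 265/4 = 66.25.
Check A: distance² to centre = 6.25 ≤ 66.25, so it lies inside.
All remaining points lie in this disk, and no smaller disk contains both endpoints, so this is the minimum enclosing circle.
Diameter = 2r = 2√(66.25) ≈ 16.279.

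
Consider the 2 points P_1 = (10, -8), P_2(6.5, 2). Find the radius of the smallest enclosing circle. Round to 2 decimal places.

The smallest circle enclosing two points has them as diameter endpoints.
Centre = midpoint = (8.25, -3); r² = |P_1P_2|²/4 = 112.25/4 = 28.0625.
r = √(28.0625) ≈ 5.30.

5.30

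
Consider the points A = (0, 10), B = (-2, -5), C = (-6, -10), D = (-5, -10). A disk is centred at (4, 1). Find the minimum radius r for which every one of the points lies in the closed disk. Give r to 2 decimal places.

The required radius is the distance from (4, 1) to the farthest point.
Squared distances: 97, 72, 221, 202.
Maximum is 221, attained at C.
r = √221 ≈ 14.87.

14.87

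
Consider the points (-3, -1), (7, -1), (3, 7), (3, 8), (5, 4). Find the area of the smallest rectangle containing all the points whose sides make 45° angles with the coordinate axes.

97.5

In coordinates u = x + y, v = x − y the rectangle is axis-aligned; the map (x,y)→(u,v) scales areas by 2.
u-values: -4, 6, 10, 11, 9; range = 11 − (-4) = 15.
v-values: -2, 8, -4, -5, 1; range = 8 − (-5) = 13.
Area = (15 × 13) / 2 = 97.5.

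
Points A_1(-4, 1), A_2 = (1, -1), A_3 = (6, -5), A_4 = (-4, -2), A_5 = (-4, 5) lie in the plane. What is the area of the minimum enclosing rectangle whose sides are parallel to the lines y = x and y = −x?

70

In coordinates u = x + y, v = x − y the rectangle is axis-aligned; the map (x,y)→(u,v) scales areas by 2.
u-values: -3, 0, 1, -6, 1; range = 1 − (-6) = 7.
v-values: -5, 2, 11, -2, -9; range = 11 − (-9) = 20.
Area = (7 × 20) / 2 = 70.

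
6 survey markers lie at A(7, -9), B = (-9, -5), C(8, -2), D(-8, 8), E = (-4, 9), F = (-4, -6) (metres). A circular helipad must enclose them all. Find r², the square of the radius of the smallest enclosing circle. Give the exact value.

128.5

A smallest enclosing disk is always determined by at most three of the input points on its boundary.
The farthest pair is A–D with squared distance 514. The circle on this segment as diameter has centre (-0.5, -0.5) and r² = 514/4 = 128.5.
Check B: distance² to centre = 92.5 ≤ 128.5, so it lies inside.
All remaining points lie in this disk, and no smaller disk contains both endpoints, so this is the minimum enclosing circle.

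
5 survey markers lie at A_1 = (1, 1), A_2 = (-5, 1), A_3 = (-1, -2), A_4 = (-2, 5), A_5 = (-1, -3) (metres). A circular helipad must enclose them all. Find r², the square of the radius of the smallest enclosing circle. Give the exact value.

16.25

The farthest pair is A_4–A_5 with squared distance 65. The circle on this segment as diameter has centre (-1.5, 1) and r² = 65/4 = 16.25.
Check A_1: distance² to centre = 6.25 ≤ 16.25, so it lies inside.
All remaining points lie in this disk, and no smaller disk contains both endpoints, so this is the minimum enclosing circle.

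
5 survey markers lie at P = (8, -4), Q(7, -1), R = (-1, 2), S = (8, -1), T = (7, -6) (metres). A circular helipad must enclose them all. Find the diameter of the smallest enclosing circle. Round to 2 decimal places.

The farthest pair is R–T with squared distance 128. The circle on this segment as diameter has centre (3, -2) and r² = 128/4 = 32.
Check P: distance² to centre = 29 ≤ 32, so it lies inside.
All remaining points lie in this disk, and no smaller disk contains both endpoints, so this is the minimum enclosing circle.
Diameter = 2r = 2√32 ≈ 11.31.

11.31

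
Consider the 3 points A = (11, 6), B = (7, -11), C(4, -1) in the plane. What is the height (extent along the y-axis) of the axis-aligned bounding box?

max y = 6, min y = -11, so height = 17.

17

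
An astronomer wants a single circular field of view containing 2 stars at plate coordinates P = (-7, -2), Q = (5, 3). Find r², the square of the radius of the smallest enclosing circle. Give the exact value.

42.25

The smallest circle enclosing two points has them as diameter endpoints.
Centre = midpoint = (-1, 0.5); r² = |PQ|²/4 = 169/4 = 42.25.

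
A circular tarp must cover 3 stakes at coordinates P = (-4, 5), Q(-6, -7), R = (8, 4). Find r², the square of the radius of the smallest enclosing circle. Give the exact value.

79.25

Side lengths²: PQ² = 148, PR² = 145, QR² = 317.
Since QR² = 317 ≥ 148 + 145 = 293, the angle opposite QR is not acute, so the smallest enclosing circle has QR as diameter.
Centre = midpoint of QR = (1, -1.5), r² = 317/4 = 79.25.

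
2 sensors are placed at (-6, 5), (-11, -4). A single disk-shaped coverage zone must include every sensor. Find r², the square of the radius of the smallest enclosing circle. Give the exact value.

26.5

The smallest circle enclosing two points has them as diameter endpoints.
Centre = midpoint = (-8.5, 0.5); r² = |(-6, 5)−(-11, -4)|²/4 = 106/4 = 26.5.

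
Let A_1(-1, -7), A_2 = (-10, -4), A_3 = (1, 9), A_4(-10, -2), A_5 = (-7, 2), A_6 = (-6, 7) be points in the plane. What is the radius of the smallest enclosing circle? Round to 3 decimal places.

By Welzl's lemma the MEC is supported by two points (diametrically opposite) or three points (on a circumcircle).
The minimum enclosing circle is determined by three boundary points: A_1, A_2, A_3.
Their circumcentre is (-3.2, 1.4) with r² = 75.4.
The farthest remaining point A_4 is at distance² 57.8 ≤ 75.4.
r = √(75.4) ≈ 8.683.

8.683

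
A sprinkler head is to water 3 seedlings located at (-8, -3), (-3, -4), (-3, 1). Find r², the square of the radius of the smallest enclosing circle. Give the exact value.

10.66

Call the three points A, B, C in the order given.
Side lengths²: AB² = 26, AC² = 41, BC² = 25.
Since AC² = 41 < 26 + 25 = 51, the triangle is acute, so the smallest enclosing circle is the circumcircle.
Circumcentre = (-5.1, -1.5), r² = 10.66.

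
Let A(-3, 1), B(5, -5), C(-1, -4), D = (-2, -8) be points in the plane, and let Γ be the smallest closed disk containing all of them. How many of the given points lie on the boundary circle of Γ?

3

The minimum enclosing circle is determined by three boundary points: A, B, D.
Their circumcentre is (1/11, -106/33) with r² = 29725/1089.
The farthest remaining point C is at distance² 1972/1089 ≤ 29725/1089.
The points at distance exactly r from the centre are A, B, D — 3 points.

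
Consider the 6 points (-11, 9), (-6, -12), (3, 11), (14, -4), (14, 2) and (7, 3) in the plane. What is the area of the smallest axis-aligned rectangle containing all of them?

575

x ranges over [-11, 14], width 25.
y ranges over [-12, 11], height 23.
Area = 25 × 23 = 575.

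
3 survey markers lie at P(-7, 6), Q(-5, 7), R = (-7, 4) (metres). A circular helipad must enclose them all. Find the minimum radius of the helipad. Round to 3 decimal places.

Side lengths²: PQ² = 5, PR² = 4, QR² = 13.
Since QR² = 13 ≥ 5 + 4 = 9, the angle opposite QR is not acute, so the smallest enclosing circle has QR as diameter.
Centre = midpoint of QR = (-6, 5.5), r² = 13/4 = 3.25.
r = √(3.25) ≈ 1.803.

1.803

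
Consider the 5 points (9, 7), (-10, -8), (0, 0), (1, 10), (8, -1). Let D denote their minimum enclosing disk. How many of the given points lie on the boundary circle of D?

2

A smallest enclosing disk is always determined by at most three of the input points on its boundary.
The farthest pair is (9, 7)–(-10, -8) with squared distance 586. The circle on this segment as diameter has centre (-0.5, -0.5) and r² = 586/4 = 146.5.
Check (0, 0): distance² to centre = 0.5 ≤ 146.5, so it lies inside.
All remaining points lie in this disk, and no smaller disk contains both endpoints, so this is the minimum enclosing circle.
The points at distance exactly r from the centre are (9, 7), (-10, -8) — 2 points.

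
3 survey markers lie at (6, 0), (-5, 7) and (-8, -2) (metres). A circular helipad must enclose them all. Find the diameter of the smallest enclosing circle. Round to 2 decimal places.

Call the three points A, B, C in the order given.
Side lengths²: AB² = 170, AC² = 200, BC² = 90.
Since AC² = 200 < 170 + 90 = 260, the triangle is acute, so the smallest enclosing circle is the circumcircle.
Circumcentre = (-1.25, 0.75), r² = 53.125.
Diameter = 2r = 2√(53.125) ≈ 14.58.

14.58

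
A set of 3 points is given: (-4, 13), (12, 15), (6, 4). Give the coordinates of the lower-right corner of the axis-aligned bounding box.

(12, 4)

x-range [-4, 12], y-range [4, 15].
The lower-right corner is (12, 4).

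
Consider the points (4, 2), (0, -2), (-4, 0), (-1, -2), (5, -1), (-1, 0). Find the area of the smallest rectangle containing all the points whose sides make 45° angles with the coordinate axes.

In coordinates u = x + y, v = x − y the rectangle is axis-aligned; the map (x,y)→(u,v) scales areas by 2.
u-values: 6, -2, -4, -3, 4, -1; range = 6 − (-4) = 10.
v-values: 2, 2, -4, 1, 6, -1; range = 6 − (-4) = 10.
Area = (10 × 10) / 2 = 50.

50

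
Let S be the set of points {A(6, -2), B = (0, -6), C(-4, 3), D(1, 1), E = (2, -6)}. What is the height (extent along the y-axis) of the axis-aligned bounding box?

9

max y = 3, min y = -6, so height = 9.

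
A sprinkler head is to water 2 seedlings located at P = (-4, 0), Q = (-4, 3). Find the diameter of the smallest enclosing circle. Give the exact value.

The smallest circle enclosing two points has them as diameter endpoints.
Centre = midpoint = (-4, 1.5); r² = |PQ|²/4 = 9/4 = 2.25.
Diameter = 2r = 2√(2.25) = 3.

3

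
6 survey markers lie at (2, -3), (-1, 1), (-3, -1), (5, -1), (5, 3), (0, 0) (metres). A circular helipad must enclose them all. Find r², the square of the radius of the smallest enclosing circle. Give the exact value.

20

By Welzl's lemma the MEC is supported by two points (diametrically opposite) or three points (on a circumcircle).
The farthest pair is (-3, -1)–(5, 3) with squared distance 80. The circle on this segment as diameter has centre (1, 1) and r² = 80/4 = 20.
Check (2, -3): distance² to centre = 17 ≤ 20, so it lies inside.
All remaining points lie in this disk, and no smaller disk contains both endpoints, so this is the minimum enclosing circle.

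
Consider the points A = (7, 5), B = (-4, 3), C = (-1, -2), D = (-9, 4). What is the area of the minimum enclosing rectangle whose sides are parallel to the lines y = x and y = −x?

127.5

In coordinates u = x + y, v = x − y the rectangle is axis-aligned; the map (x,y)→(u,v) scales areas by 2.
u-values: 12, -1, -3, -5; range = 12 − (-5) = 17.
v-values: 2, -7, 1, -13; range = 2 − (-13) = 15.
Area = (17 × 15) / 2 = 127.5.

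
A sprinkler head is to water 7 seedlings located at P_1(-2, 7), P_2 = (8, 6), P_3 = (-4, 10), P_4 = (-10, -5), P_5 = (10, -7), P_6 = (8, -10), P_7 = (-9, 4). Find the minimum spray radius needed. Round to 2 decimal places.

The minimum enclosing circle of a finite set is fixed by two of the points (as a diameter) or three (as a circumcircle).
The minimum enclosing circle is determined by three boundary points: P_3, P_4, P_6.
Their circumcentre is (0.9, -0.66) with r² = 137.6456.
The farthest remaining point P_5 is at distance² 123.0056 ≤ 137.6456.
r = √(137.6456) ≈ 11.73.

11.73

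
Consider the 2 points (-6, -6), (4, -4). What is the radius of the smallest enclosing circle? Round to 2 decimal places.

5.10

The smallest circle enclosing two points has them as diameter endpoints.
Centre = midpoint = (-1, -5); r² = |(-6, -6)−(4, -4)|²/4 = 104/4 = 26.
r = √26 ≈ 5.10.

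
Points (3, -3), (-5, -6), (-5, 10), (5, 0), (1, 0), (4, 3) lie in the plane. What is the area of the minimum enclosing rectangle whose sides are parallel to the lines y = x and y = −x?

189

In coordinates u = x + y, v = x − y the rectangle is axis-aligned; the map (x,y)→(u,v) scales areas by 2.
u-values: 0, -11, 5, 5, 1, 7; range = 7 − (-11) = 18.
v-values: 6, 1, -15, 5, 1, 1; range = 6 − (-15) = 21.
Area = (18 × 21) / 2 = 189.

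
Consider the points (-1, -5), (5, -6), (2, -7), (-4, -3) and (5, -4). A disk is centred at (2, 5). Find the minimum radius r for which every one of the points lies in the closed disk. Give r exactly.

The required radius is the distance from (2, 5) to the farthest point.
Squared distances: 109, 130, 144, 100, 90.
Maximum is 144, attained at (2, -7).
r = √144 = 12.

12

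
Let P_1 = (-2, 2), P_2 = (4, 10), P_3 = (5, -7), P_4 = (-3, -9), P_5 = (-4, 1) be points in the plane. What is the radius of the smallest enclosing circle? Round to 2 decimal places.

10.12

A smallest enclosing disk is always determined by at most three of the input points on its boundary.
The farthest pair is P_2–P_4 with squared distance 410. The circle on this segment as diameter has centre (0.5, 0.5) and r² = 410/4 = 102.5.
Check P_1: distance² to centre = 8.5 ≤ 102.5, so it lies inside.
All remaining points lie in this disk, and no smaller disk contains both endpoints, so this is the minimum enclosing circle.
r = √(102.5) ≈ 10.12.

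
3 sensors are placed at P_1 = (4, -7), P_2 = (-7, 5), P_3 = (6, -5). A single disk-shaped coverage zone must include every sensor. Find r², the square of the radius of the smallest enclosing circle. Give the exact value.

71285/1058

Side lengths²: P_1P_2² = 265, P_1P_3² = 8, P_2P_3² = 269.
Since P_2P_3² = 269 < 265 + 8 = 273, the triangle is acute, so the smallest enclosing circle is the circumcircle.
Circumcentre = (-33/46, -13/46), r² = 71285/1058.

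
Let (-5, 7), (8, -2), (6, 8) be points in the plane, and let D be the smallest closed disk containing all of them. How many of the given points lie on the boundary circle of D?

Call the three points A, B, C in the order given.
Side lengths²: AB² = 250, AC² = 122, BC² = 104.
Since AB² = 250 ≥ 122 + 104 = 226, the angle opposite AB is not acute, so the smallest enclosing circle has AB as diameter.
Centre = midpoint of AB = (1.5, 2.5), r² = 250/4 = 62.5.
The points at distance exactly r from the centre are (-5, 7), (8, -2) — 2 points.

2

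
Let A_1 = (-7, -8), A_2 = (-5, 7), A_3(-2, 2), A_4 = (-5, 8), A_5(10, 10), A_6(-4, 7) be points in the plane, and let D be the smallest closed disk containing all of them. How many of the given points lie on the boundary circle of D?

The farthest pair is A_1–A_5 with squared distance 613. The circle on this segment as diameter has centre (1.5, 1) and r² = 613/4 = 153.25.
Check A_2: distance² to centre = 78.25 ≤ 153.25, so it lies inside.
All remaining points lie in this disk, and no smaller disk contains both endpoints, so this is the minimum enclosing circle.
The points at distance exactly r from the centre are A_1, A_5 — 2 points.

2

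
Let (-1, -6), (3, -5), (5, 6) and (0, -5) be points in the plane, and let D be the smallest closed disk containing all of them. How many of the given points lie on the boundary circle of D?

The minimum enclosing circle of a finite set is fixed by two of the points (as a diameter) or three (as a circumcircle).
The farthest pair is (-1, -6)–(5, 6) with squared distance 180. The circle on this segment as diameter has centre (2, 0) and r² = 180/4 = 45.
Check (3, -5): distance² to centre = 26 ≤ 45, so it lies inside.
All remaining points lie in this disk, and no smaller disk contains both endpoints, so this is the minimum enclosing circle.
The points at distance exactly r from the centre are (-1, -6), (5, 6) — 2 points.

2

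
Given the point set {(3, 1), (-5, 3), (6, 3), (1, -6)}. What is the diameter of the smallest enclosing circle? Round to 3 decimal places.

A smallest enclosing disk is always determined by at most three of the input points on its boundary.
The minimum enclosing circle is determined by three boundary points: (-5, 3), (6, 3), (1, -6).
Their circumcentre is (0.5, 1/6) with r² = 689/18.
The farthest remaining point (3, 1) is at distance² 125/18 ≤ 689/18.
Diameter = 2r = 2√(689/18) ≈ 12.374.

12.374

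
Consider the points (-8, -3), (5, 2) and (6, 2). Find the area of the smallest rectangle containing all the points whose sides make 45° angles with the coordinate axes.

85.5

In coordinates u = x + y, v = x − y the rectangle is axis-aligned; the map (x,y)→(u,v) scales areas by 2.
u-values: -11, 7, 8; range = 8 − (-11) = 19.
v-values: -5, 3, 4; range = 4 − (-5) = 9.
Area = (19 × 9) / 2 = 85.5.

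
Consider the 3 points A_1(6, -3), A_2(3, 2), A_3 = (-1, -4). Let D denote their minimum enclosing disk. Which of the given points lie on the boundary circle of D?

A_1, A_2, A_3

Side lengths²: A_1A_2² = 34, A_1A_3² = 50, A_2A_3² = 52.
Since A_2A_3² = 52 < 50 + 34 = 84, the triangle is acute, so the smallest enclosing circle is the circumcircle.
Circumcentre = (43/19, -35/19), r² = 5525/361.
The points at distance exactly r from the centre are A_1, A_2, A_3 — 3 points.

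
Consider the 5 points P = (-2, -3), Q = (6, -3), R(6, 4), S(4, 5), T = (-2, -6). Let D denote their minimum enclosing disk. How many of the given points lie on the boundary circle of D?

2

A smallest enclosing disk is always determined by at most three of the input points on its boundary.
The farthest pair is R–T with squared distance 164. The circle on this segment as diameter has centre (2, -1) and r² = 164/4 = 41.
Check P: distance² to centre = 20 ≤ 41, so it lies inside.
All remaining points lie in this disk, and no smaller disk contains both endpoints, so this is the minimum enclosing circle.
The points at distance exactly r from the centre are R, T — 2 points.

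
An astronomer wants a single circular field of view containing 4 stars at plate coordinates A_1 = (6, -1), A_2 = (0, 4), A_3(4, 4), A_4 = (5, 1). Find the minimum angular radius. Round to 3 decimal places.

3.905

By Welzl's lemma the MEC is supported by two points (diametrically opposite) or three points (on a circumcircle).
The farthest pair is A_1–A_2 with squared distance 61. The circle on this segment as diameter has centre (3, 1.5) and r² = 61/4 = 15.25.
Check A_3: distance² to centre = 7.25 ≤ 15.25, so it lies inside.
All remaining points lie in this disk, and no smaller disk contains both endpoints, so this is the minimum enclosing circle.
r = √(15.25) ≈ 3.905.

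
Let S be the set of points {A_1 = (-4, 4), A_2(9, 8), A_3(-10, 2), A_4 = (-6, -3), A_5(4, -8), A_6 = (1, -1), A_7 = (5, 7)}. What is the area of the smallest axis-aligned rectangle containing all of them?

304

x ranges over [-10, 9], width 19.
y ranges over [-8, 8], height 16.
Area = 19 × 16 = 304.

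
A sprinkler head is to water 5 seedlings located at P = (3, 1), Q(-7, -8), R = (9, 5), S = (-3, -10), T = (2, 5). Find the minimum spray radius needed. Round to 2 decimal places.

10.31

The minimum enclosing circle of a finite set is fixed by two of the points (as a diameter) or three (as a circumcircle).
The farthest pair is Q–R with squared distance 425. The circle on this segment as diameter has centre (1, -1.5) and r² = 425/4 = 106.25.
Check P: distance² to centre = 10.25 ≤ 106.25, so it lies inside.
All remaining points lie in this disk, and no smaller disk contains both endpoints, so this is the minimum enclosing circle.
r = √(106.25) ≈ 10.31.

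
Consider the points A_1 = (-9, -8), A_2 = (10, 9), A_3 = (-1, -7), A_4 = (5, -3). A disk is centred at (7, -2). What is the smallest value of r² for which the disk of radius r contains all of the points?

The required radius is the distance from (7, -2) to the farthest point.
Squared distances: 292, 130, 89, 5.
Maximum is 292, attained at A_1.

292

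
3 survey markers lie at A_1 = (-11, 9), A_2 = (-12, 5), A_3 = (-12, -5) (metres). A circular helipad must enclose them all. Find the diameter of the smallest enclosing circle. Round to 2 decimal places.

14.04

Side lengths²: A_1A_2² = 17, A_1A_3² = 197, A_2A_3² = 100.
Since A_1A_3² = 197 ≥ 100 + 17 = 117, the angle opposite A_1A_3 is not acute, so the smallest enclosing circle has A_1A_3 as diameter.
Centre = midpoint of A_1A_3 = (-11.5, 2), r² = 197/4 = 49.25.
Diameter = 2r = 2√(49.25) ≈ 14.04.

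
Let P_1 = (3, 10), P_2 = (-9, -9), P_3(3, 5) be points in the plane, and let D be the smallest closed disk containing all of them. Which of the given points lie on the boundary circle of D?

Side lengths²: P_1P_2² = 505, P_1P_3² = 25, P_2P_3² = 340.
Since P_1P_2² = 505 ≥ 340 + 25 = 365, the angle opposite P_1P_2 is not acute, so the smallest enclosing circle has P_1P_2 as diameter.
Centre = midpoint of P_1P_2 = (-3, 0.5), r² = 505/4 = 126.25.
The points at distance exactly r from the centre are P_1, P_2 — 2 points.

P_1, P_2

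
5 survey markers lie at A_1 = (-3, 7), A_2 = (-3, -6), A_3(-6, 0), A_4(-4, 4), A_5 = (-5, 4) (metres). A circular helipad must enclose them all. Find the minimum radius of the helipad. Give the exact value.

6.5

The minimum enclosing circle of a finite set is fixed by two of the points (as a diameter) or three (as a circumcircle).
The farthest pair is A_1–A_2 with squared distance 169. The circle on this segment as diameter has centre (-3, 0.5) and r² = 169/4 = 42.25.
Check A_3: distance² to centre = 9.25 ≤ 42.25, so it lies inside.
All remaining points lie in this disk, and no smaller disk contains both endpoints, so this is the minimum enclosing circle.
r = √(42.25) = 6.5.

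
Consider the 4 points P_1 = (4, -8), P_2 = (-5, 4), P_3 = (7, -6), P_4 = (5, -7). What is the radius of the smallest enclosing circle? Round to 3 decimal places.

7.810

By Welzl's lemma the MEC is supported by two points (diametrically opposite) or three points (on a circumcircle).
The farthest pair is P_2–P_3 with squared distance 244. The circle on this segment as diameter has centre (1, -1) and r² = 244/4 = 61.
Check P_1: distance² to centre = 58 ≤ 61, so it lies inside.
All remaining points lie in this disk, and no smaller disk contains both endpoints, so this is the minimum enclosing circle.
r = √61 ≈ 7.810.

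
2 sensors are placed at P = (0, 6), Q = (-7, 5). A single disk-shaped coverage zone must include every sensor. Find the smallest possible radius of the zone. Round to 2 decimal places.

The smallest circle enclosing two points has them as diameter endpoints.
Centre = midpoint = (-3.5, 5.5); r² = |PQ|²/4 = 50/4 = 12.5.
r = √(12.5) ≈ 3.54.

3.54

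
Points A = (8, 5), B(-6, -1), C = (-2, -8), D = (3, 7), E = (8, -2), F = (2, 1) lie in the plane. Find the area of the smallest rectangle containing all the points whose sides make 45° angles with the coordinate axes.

172.5

In coordinates u = x + y, v = x − y the rectangle is axis-aligned; the map (x,y)→(u,v) scales areas by 2.
u-values: 13, -7, -10, 10, 6, 3; range = 13 − (-10) = 23.
v-values: 3, -5, 6, -4, 10, 1; range = 10 − (-5) = 15.
Area = (23 × 15) / 2 = 172.5.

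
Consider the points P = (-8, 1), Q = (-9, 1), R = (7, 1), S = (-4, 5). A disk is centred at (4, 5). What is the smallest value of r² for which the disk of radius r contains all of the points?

The required radius is the distance from (4, 5) to the farthest point.
Squared distances: 160, 185, 25, 64.
Maximum is 185, attained at Q.

185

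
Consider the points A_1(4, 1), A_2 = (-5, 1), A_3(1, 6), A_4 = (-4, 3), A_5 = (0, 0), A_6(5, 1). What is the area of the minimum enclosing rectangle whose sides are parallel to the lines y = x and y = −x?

60.5

In coordinates u = x + y, v = x − y the rectangle is axis-aligned; the map (x,y)→(u,v) scales areas by 2.
u-values: 5, -4, 7, -1, 0, 6; range = 7 − (-4) = 11.
v-values: 3, -6, -5, -7, 0, 4; range = 4 − (-7) = 11.
Area = (11 × 11) / 2 = 60.5.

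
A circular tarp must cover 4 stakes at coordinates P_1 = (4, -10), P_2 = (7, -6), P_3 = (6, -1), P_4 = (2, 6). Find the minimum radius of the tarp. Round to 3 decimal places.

8.062

The minimum enclosing circle of a finite set is fixed by two of the points (as a diameter) or three (as a circumcircle).
The farthest pair is P_1–P_4 with squared distance 260. The circle on this segment as diameter has centre (3, -2) and r² = 260/4 = 65.
Check P_2: distance² to centre = 32 ≤ 65, so it lies inside.
All remaining points lie in this disk, and no smaller disk contains both endpoints, so this is the minimum enclosing circle.
r = √65 ≈ 8.062.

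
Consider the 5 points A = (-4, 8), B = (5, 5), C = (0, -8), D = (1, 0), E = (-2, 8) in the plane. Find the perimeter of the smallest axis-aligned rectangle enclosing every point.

50

Width = max x − min x = 5 − (-4) = 9.
Height = max y − min y = 8 − (-8) = 16.
Perimeter = 2(9 + 16) = 50.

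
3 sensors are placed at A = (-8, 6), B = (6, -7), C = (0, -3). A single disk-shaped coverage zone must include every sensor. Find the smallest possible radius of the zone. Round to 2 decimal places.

Side lengths²: AB² = 365, AC² = 145, BC² = 52.
Since AB² = 365 ≥ 145 + 52 = 197, the angle opposite AB is not acute, so the smallest enclosing circle has AB as diameter.
Centre = midpoint of AB = (-1, -0.5), r² = 365/4 = 91.25.
r = √(91.25) ≈ 9.55.

9.55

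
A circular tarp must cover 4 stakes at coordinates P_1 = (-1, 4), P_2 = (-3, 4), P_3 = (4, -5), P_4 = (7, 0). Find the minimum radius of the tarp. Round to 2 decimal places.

5.77

The minimum enclosing circle is determined by three boundary points: P_2, P_3, P_4.
Their circumcentre is (38/31, 2/31) with r² = 32045/961.
The farthest remaining point P_1 is at distance² 19645/961 ≤ 32045/961.
r = √(32045/961) ≈ 5.77.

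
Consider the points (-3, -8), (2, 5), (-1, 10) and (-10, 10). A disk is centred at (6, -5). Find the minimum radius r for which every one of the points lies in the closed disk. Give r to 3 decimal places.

The required radius is the distance from (6, -5) to the farthest point.
Squared distances: 90, 116, 274, 481.
Maximum is 481, attained at (-10, 10).
r = √481 ≈ 21.932.

21.932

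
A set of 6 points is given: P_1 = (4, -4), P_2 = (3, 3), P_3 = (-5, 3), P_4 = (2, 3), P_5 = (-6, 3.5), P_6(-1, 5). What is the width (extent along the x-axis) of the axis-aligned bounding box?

10

max x = 4, min x = -6, so width = 10.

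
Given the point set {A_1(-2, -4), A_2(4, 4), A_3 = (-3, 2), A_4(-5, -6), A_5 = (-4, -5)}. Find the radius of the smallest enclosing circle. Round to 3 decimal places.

A smallest enclosing disk is always determined by at most three of the input points on its boundary.
The farthest pair is A_2–A_4 with squared distance 181. The circle on this segment as diameter has centre (-0.5, -1) and r² = 181/4 = 45.25.
Check A_1: distance² to centre = 11.25 ≤ 45.25, so it lies inside.
All remaining points lie in this disk, and no smaller disk contains both endpoints, so this is the minimum enclosing circle.
r = √(45.25) ≈ 6.727.

6.727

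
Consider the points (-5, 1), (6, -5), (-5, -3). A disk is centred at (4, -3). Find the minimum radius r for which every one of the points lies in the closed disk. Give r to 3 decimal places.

9.849

The required radius is the distance from (4, -3) to the farthest point.
Squared distances: 97, 8, 81.
Maximum is 97, attained at (-5, 1).
r = √97 ≈ 9.849.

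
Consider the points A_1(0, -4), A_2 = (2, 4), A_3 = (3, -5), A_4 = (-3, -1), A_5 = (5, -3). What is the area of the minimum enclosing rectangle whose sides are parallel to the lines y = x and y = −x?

50

In coordinates u = x + y, v = x − y the rectangle is axis-aligned; the map (x,y)→(u,v) scales areas by 2.
u-values: -4, 6, -2, -4, 2; range = 6 − (-4) = 10.
v-values: 4, -2, 8, -2, 8; range = 8 − (-2) = 10.
Area = (10 × 10) / 2 = 50.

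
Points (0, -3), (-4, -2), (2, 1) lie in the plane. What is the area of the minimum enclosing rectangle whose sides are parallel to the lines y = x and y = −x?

22.5

In coordinates u = x + y, v = x − y the rectangle is axis-aligned; the map (x,y)→(u,v) scales areas by 2.
u-values: -3, -6, 3; range = 3 − (-6) = 9.
v-values: 3, -2, 1; range = 3 − (-2) = 5.
Area = (9 × 5) / 2 = 22.5.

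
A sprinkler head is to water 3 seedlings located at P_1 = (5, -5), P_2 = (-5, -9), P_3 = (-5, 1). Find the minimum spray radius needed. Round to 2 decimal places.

Side lengths²: P_1P_2² = 116, P_1P_3² = 136, P_2P_3² = 100.
Since P_1P_3² = 136 < 116 + 100 = 216, the triangle is acute, so the smallest enclosing circle is the circumcircle.
Circumcentre = (-1.2, -4), r² = 39.44.
r = √(39.44) ≈ 6.28.

6.28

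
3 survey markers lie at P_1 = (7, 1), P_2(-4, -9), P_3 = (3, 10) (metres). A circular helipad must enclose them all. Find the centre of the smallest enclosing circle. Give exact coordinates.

Side lengths²: P_1P_2² = 221, P_1P_3² = 97, P_2P_3² = 410.
Since P_2P_3² = 410 ≥ 221 + 97 = 318, the angle opposite P_2P_3 is not acute, so the smallest enclosing circle has P_2P_3 as diameter.
Centre = midpoint of P_2P_3 = (-0.5, 0.5), r² = 410/4 = 102.5.
Centre = (-0.5, 0.5).

(-0.5, 0.5)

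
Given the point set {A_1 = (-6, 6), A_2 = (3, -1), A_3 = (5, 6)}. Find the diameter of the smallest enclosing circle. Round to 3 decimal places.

11.858

Side lengths²: A_1A_2² = 130, A_1A_3² = 121, A_2A_3² = 53.
Since A_1A_2² = 130 < 121 + 53 = 174, the triangle is acute, so the smallest enclosing circle is the circumcircle.
Circumcentre = (-0.5, 53/14), r² = 3445/98.
Diameter = 2r = 2√(3445/98) ≈ 11.858.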